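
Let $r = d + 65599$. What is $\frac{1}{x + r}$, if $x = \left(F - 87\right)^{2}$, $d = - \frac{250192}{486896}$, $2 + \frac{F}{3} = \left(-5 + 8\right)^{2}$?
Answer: $\frac{30431}{2128784968} \approx 1.4295 \cdot 10^{-5}$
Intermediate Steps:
$F = 21$ ($F = -6 + 3 \left(-5 + 8\right)^{2} = -6 + 3 \cdot 3^{2} = -6 + 3 \cdot 9 = -6 + 27 = 21$)
$d = - \frac{15637}{30431}$ ($d = \left(-250192\right) \frac{1}{486896} = - \frac{15637}{30431} \approx -0.51385$)
$x = 4356$ ($x = \left(21 - 87\right)^{2} = \left(-66\right)^{2} = 4356$)
$r = \frac{1996227532}{30431}$ ($r = - \frac{15637}{30431} + 65599 = \frac{1996227532}{30431} \approx 65599.0$)
$\frac{1}{x + r} = \frac{1}{4356 + \frac{1996227532}{30431}} = \frac{1}{\frac{2128784968}{30431}} = \frac{30431}{2128784968}$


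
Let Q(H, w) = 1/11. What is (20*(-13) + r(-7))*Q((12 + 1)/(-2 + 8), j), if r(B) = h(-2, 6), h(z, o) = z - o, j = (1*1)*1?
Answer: -268/11 ≈ -24.364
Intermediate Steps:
j = 1 (j = 1*1 = 1)
r(B) = -8 (r(B) = -2 - 1*6 = -2 - 6 = -8)
Q(H, w) = 1/11
(20*(-13) + r(-7))*Q((12 + 1)/(-2 + 8), j) = (20*(-13) - 8)*(1/11) = (-260 - 8)*(1/11) = -268*1/11 = -268/11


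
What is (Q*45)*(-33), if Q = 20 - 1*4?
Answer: -23760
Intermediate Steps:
Q = 16 (Q = 20 - 4 = 16)
(Q*45)*(-33) = (16*45)*(-33) = 720*(-33) = -23760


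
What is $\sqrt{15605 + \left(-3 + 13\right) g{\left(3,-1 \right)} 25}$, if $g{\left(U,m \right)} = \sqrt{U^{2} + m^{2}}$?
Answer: $\sqrt{15605 + 250 \sqrt{10}} \approx 128.05$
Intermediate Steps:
$\sqrt{15605 + \left(-3 + 13\right) g{\left(3,-1 \right)} 25} = \sqrt{15605 + \left(-3 + 13\right) \sqrt{3^{2} + \left(-1\right)^{2}} \cdot 25} = \sqrt{15605 + 10 \sqrt{9 + 1} \cdot 25} = \sqrt{15605 + 10 \sqrt{10} \cdot 25} = \sqrt{15605 + 250 \sqrt{10}}$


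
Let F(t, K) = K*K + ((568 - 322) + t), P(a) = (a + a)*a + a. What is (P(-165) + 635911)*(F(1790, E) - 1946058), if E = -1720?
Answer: 700119638088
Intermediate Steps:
P(a) = a + 2*a² (P(a) = (2*a)*a + a = 2*a² + a = a + 2*a²)
F(t, K) = 246 + t + K² (F(t, K) = K² + (246 + t) = 246 + t + K²)
(P(-165) + 635911)*(F(1790, E) - 1946058) = (-165*(1 + 2*(-165)) + 635911)*((246 + 1790 + (-1720)²) - 1946058) = (-165*(1 - 330) + 635911)*((246 + 1790 + 2958400) - 1946058) = (-165*(-329) + 635911)*(2960436 - 1946058) = (54285 + 635911)*1014378 = 690196*1014378 = 700119638088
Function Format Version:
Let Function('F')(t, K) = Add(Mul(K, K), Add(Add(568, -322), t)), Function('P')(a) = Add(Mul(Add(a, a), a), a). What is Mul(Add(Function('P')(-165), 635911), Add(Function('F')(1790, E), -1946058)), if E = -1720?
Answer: 700119638088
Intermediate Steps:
Function('P')(a) = Add(a, Mul(2, Pow(a, 2))) (Function('P')(a) = Add(Mul(Mul(2, a), a), a) = Add(Mul(2, Pow(a, 2)), a) = Add(a, Mul(2, Pow(a, 2))))
Function('F')(t, K) = Add(246, t, Pow(K, 2)) (Function('F')(t, K) = Add(Pow(K, 2), Add(246, t)) = Add(246, t, Pow(K, 2)))
Mul(Add(Function('P')(-165), 635911), Add(Function('F')(1790, E), -1946058)) = Mul(Add(Mul(-165, Add(1, Mul(2, -165))), 635911), Add(Add(246, 1790, Pow(-1720, 2)), -1946058)) = Mul(Add(Mul(-165, Add(1, -330)), 635911), Add(Add(246, 1790, 2958400), -1946058)) = Mul(Add(Mul(-165, -329), 635911), Add(2960436, -1946058)) = Mul(Add(54285, 635911), 1014378) = Mul(690196, 1014378) = 700119638088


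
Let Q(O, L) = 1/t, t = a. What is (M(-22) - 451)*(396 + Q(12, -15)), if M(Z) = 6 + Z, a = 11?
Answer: -2034719/11 ≈ -1.8497e+5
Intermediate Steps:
t = 11
Q(O, L) = 1/11
(M(-22) - 451)*(396 + Q(12, -15)) = ((6 - 22) - 451)*(396 + 1/11) = (-16 - 451)*(4357/11) = -467*4357/11 = -2034719/11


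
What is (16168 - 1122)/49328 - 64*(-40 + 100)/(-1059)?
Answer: 34225539/8706392 ≈ 3.9311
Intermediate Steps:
(16168 - 1122)/49328 - 64*(-40 + 100)/(-1059) = 15046*(1/49328) - 64*60*(-1/1059) = 7523/24664 - 3840*(-1/1059) = 7523/24664 + 1280/353 = 34225539/8706392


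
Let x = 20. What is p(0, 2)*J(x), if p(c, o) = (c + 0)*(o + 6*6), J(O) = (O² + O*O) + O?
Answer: 0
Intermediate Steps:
J(O) = O + 2*O² (J(O) = (O² + O²) + O = 2*O² + O = O + 2*O²)
p(c, o) = c*(36 + o) (p(c, o) = c*(o + 36) = c*(36 + o))
p(0, 2)*J(x) = (0*(36 + 2))*(20*(1 + 2*20)) = (0*38)*(20*(1 + 40)) = 0*(20*41) = 0*820 = 0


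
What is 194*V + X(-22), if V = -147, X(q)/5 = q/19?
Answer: -541952/19 ≈ -28524.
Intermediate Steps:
X(q) = 5*q/19 (X(q) = 5*(q/19) = 5*q/19)
194*V + X(-22) = 194*(-147) + (5/19)*(-22) = -28518 - 110/19 = -541952/19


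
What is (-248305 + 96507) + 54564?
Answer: -97234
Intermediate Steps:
(-248305 + 96507) + 54564 = -151798 + 54564 = -97234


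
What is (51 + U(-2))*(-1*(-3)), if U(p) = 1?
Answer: 156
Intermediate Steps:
(51 + U(-2))*(-1*(-3)) = (51 + 1)*(-1*(-3)) = 52*3 = 156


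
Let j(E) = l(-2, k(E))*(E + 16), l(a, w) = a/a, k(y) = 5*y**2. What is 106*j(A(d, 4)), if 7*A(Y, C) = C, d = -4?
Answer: 12296/7 ≈ 1756.6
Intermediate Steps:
A(Y, C) = C/7
l(a, w) = 1
j(E) = 16 + E (j(E) = 1*(E + 16) = 1*(16 + E) = 16 + E)
106*j(A(d, 4)) = 106*(16 + (1/7)*4) = 106*(16 + 4/7) = 106*(116/7) = 12296/7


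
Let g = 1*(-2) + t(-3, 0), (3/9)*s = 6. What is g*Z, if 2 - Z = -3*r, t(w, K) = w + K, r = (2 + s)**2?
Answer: -6010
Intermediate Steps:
s = 18 (s = 3*6 = 18)
r = 400 (r = (2 + 18)**2 = 20**2 = 400)
t(w, K) = K + w
g = -5 (g = 1*(-2) + (0 - 3) = -2 - 3 = -5)
Z = 1202 (Z = 2 - (-1)*3*400 = 2 - (-1)*1200 = 2 - 1*(-1200) = 2 + 1200 = 1202)
g*Z = -5*1202 = -6010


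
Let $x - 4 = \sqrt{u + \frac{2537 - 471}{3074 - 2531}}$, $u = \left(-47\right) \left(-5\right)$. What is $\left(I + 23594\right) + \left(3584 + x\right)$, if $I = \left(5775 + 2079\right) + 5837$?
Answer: $40873 + \frac{\sqrt{70411353}}{543} \approx 40888.0$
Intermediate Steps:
$u = 235$
$I = 13691$ ($I = 7854 + 5837 = 13691$)
$x = 4 + \frac{\sqrt{70411353}}{543}$ ($x = 4 + \sqrt{235 + \frac{2537 - 471}{3074 - 2531}} = 4 + \sqrt{235 + \frac{2066}{543}} = 4 + \sqrt{\frac{129671}{543}} = 4 + \frac{\sqrt{70411353}}{543} \approx 19.453$)
$\left(I + 23594\right) + \left(3584 + x\right) = \left(13691 + 23594\right) + \left(3584 + \left(4 + \frac{\sqrt{70411353}}{543}\right)\right) = 37285 + \left(3588 + \frac{\sqrt{70411353}}{543}\right) = 40873 + \frac{\sqrt{70411353}}{543}$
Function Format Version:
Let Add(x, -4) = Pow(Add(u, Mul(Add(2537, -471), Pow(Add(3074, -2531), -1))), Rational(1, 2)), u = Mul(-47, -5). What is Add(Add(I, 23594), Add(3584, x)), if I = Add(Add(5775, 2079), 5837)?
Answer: Add(40873, Mul(Rational(1, 543), Pow(70411353, Rational(1, 2)))) ≈ 40888.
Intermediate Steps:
u = 235
I = 13691 (I = Add(7854, 5837) = 13691)
x = Add(4, Mul(Rational(1, 543), Pow(70411353, Rational(1, 2)))) (x = Add(4, Pow(Add(235, Mul(Add(2537, -471), Pow(Add(3074, -2531), -1))), Rational(1, 2))) = Add(4, Pow(Add(235, Mul(2066, Pow(543, -1))), Rational(1, 2))) = Add(4, Pow(Add(235, Mul(2066, Rational(1, 543))), Rational(1, 2))) = Add(4, Pow(Add(235, Rational(2066, 543)), Rational(1, 2))) = Add(4, Pow(Rational(129671, 543), Rational(1, 2))) = Add(4, Mul(Rational(1, 543), Pow(70411353, Rational(1, 2)))) ≈ 19.453)
Add(Add(I, 23594), Add(3584, x)) = Add(Add(13691, 23594), Add(3584, Add(4, Mul(Rational(1, 543), Pow(70411353, Rational(1, 2)))))) = Add(37285, Add(3588, Mul(Rational(1, 543), Pow(70411353, Rational(1, 2))))) = Add(40873, Mul(Rational(1, 543), Pow(70411353, Rational(1, 2))))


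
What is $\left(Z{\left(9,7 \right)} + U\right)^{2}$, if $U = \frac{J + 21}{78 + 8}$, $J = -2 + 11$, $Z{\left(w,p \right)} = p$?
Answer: $\frac{99856}{1849} \approx 54.005$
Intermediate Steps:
$J = 9$
$U = \frac{15}{43}$ ($U = \frac{9 + 21}{78 + 8} = \frac{30}{86} = 30 \cdot \frac{1}{86} = \frac{15}{43} \approx 0.34884$)
$\left(Z{\left(9,7 \right)} + U\right)^{2} = \left(7 + \frac{15}{43}\right)^{2} = \left(\frac{316}{43}\right)^{2} = \frac{99856}{1849}$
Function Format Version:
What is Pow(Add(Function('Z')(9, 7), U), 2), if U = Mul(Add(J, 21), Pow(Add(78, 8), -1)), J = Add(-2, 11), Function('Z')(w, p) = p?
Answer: Rational(99856, 1849) ≈ 54.005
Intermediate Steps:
J = 9
U = Rational(15, 43) (U = Mul(Add(9, 21), Pow(Add(78, 8), -1)) = Mul(30, Pow(86, -1)) = Mul(30, Rational(1, 86)) = Rational(15, 43) ≈ 0.34884)
Pow(Add(Function('Z')(9, 7), U), 2) = Pow(Add(7, Rational(15, 43)), 2) = Pow(Rational(316, 43), 2) = Rational(99856, 1849)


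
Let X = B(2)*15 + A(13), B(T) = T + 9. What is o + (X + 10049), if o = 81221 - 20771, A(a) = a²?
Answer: 70833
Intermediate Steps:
B(T) = 9 + T
X = 334 (X = (9 + 2)*15 + 13² = 11*15 + 169 = 165 + 169 = 334)
o = 60450
o + (X + 10049) = 60450 + (334 + 10049) = 60450 + 10383 = 70833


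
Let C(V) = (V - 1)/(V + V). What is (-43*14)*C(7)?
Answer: -258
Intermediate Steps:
C(V) = (-1 + V)/(2*V) (C(V) = (-1 + V)/((2*V)) = (-1 + V)*(1/(2*V)) = (-1 + V)/(2*V))
(-43*14)*C(7) = (-43*14)*((½)*(-1 + 7)/7) = -301*6/7 = -602*3/7 = -258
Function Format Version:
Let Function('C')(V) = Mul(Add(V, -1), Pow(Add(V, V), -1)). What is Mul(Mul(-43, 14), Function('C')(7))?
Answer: -258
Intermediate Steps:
Function('C')(V) = Mul(Rational(1, 2), Pow(V, -1), Add(-1, V)) (Function('C')(V) = Mul(Add(-1, V), Pow(Mul(2, V), -1)) = Mul(Add(-1, V), Mul(Rational(1, 2), Pow(V, -1))) = Mul(Rational(1, 2), Pow(V, -1), Add(-1, V)))
Mul(Mul(-43, 14), Function('C')(7)) = Mul(Mul(-43, 14), Mul(Rational(1, 2), Pow(7, -1), Add(-1, 7))) = Mul(-602, Mul(Rational(1, 2), Rational(1, 7), 6)) = Mul(-602, Rational(3, 7)) = -258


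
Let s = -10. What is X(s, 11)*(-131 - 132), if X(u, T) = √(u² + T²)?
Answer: -263*√221 ≈ -3909.8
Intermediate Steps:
X(u, T) = √(T² + u²)
X(s, 11)*(-131 - 132) = √(11² + (-10)²)*(-131 - 132) = √(121 + 100)*(-263) = √221*(-263) = -263*√221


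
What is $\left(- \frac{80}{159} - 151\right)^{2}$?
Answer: $\frac{580279921}{25281} \approx 22953.0$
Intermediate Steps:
$\left(- \frac{80}{159} - 151\right)^{2} = \left(- \frac{24089}{159}\right)^{2} = \frac{580279921}{25281}$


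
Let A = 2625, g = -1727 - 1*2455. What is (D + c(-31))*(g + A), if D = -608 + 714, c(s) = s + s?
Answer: -68508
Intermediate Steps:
c(s) = 2*s
g = -4182 (g = -1727 - 2455 = -4182)
D = 106
(D + c(-31))*(g + A) = (106 + 2*(-31))*(-4182 + 2625) = (106 - 62)*(-1557) = 44*(-1557) = -68508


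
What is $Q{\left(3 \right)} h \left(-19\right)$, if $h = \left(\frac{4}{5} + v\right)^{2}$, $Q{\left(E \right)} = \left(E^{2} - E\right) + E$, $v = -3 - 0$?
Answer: $- \frac{20691}{25} \approx -827.64$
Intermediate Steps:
$v = -3$ ($v = -3 + 0 = -3$)
$Q{\left(E \right)} = E^{2}$
$h = \frac{121}{25}$ ($h = \left(\frac{4}{5} - 3\right)^{2} = \left(- \frac{11}{5}\right)^{2} = \frac{121}{25} \approx 4.84$)
$Q{\left(3 \right)} h \left(-19\right) = 3^{2} \cdot \frac{121}{25} \left(-19\right) = 9 \cdot \frac{121}{25} \left(-19\right) = \frac{1089}{25} \left(-19\right) = - \frac{20691}{25}$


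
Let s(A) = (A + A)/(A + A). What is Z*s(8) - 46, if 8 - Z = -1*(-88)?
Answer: -126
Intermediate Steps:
s(A) = 1 (s(A) = (2*A)/((2*A)) = (2*A)*(1/(2*A)) = 1)
Z = -80 (Z = 8 - (-1)*(-88) = 8 - 1*88 = 8 - 88 = -80)
Z*s(8) - 46 = -80*1 - 46 = -80 - 46 = -126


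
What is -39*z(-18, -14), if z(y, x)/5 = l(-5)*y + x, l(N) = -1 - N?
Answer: 16770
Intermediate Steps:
z(y, x) = 5*x + 20*y (z(y, x) = 5*((-1 - 1*(-5))*y + x) = 5*((-1 + 5)*y + x) = 5*(4*y + x) = 5*(x + 4*y) = 5*x + 20*y)
-39*z(-18, -14) = -39*(5*(-14) + 20*(-18)) = -39*(-70 - 360) = -39*(-430) = 16770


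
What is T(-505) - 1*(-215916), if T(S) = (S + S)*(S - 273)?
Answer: 1001696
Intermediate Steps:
T(S) = 2*S*(-273 + S) (T(S) = (2*S)*(-273 + S) = 2*S*(-273 + S))
T(-505) - 1*(-215916) = 2*(-505)*(-273 - 505) - 1*(-215916) = 2*(-505)*(-778) + 215916 = 785780 + 215916 = 1001696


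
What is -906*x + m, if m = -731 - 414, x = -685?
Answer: 619465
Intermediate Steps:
m = -1145
-906*x + m = -906*(-685) - 1145 = 620610 - 1145 = 619465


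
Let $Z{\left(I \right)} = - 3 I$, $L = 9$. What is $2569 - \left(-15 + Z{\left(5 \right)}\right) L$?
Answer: $2839$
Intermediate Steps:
$2569 - \left(-15 + Z{\left(5 \right)}\right) L = 2569 - \left(-15 - 15\right) 9 = 2569 - \left(-30\right) 9 = 2569 - -270 = 2569 + 270 = 2839$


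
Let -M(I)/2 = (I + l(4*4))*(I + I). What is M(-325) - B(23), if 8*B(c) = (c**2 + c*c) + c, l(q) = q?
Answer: -3214681/8 ≈ -4.0184e+5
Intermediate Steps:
B(c) = c**2/4 + c/8 (B(c) = ((c**2 + c*c) + c)/8 = ((c**2 + c**2) + c)/8 = (2*c**2 + c)/8 = (c + 2*c**2)/8 = c**2/4 + c/8)
M(I) = -4*I*(16 + I) (M(I) = -2*(I + 4*4)*(I + I) = -2*(I + 16)*2*I = -2*(16 + I)*2*I = -4*I*(16 + I))
M(-325) - B(23) = -4*(-325)*(16 - 325) - 23*(1 + 2*23)/8 = -4*(-325)*(-309) - 23*(1 + 46)/8 = -401700 - 23*47/8 = -401700 - 1*1081/8 = -401700 - 1081/8 = -3214681/8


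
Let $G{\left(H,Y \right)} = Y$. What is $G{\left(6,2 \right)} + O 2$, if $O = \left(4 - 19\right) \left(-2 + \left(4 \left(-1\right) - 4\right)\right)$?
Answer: $302$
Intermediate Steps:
$O = 150$ ($O = - 15 \left(-2 - 8\right) = \left(-15\right) \left(-10\right) = 150$)
$G{\left(6,2 \right)} + O 2 = 2 + 150 \cdot 2 = 2 + 300 = 302$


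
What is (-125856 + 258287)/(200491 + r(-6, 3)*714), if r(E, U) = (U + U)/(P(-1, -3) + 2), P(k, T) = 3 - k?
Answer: 132431/201205 ≈ 0.65819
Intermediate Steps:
r(E, U) = U/3 (r(E, U) = (U + U)/((3 - 1*(-1)) + 2) = (2*U)/((3 + 1) + 2) = (2*U)/(4 + 2) = (2*U)/6 = (2*U)*(1/6) = U/3)
(-125856 + 258287)/(200491 + r(-6, 3)*714) = (-125856 + 258287)/(200491 + ((1/3)*3)*714) = 132431/(200491 + 1*714) = 132431/(200491 + 714) = 132431/201205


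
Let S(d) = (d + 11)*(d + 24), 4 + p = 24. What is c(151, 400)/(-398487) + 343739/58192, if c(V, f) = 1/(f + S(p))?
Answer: 60406205581265/10226241177264 ≈ 5.9070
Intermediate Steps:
p = 20 (p = -4 + 24 = 20)
S(d) = (11 + d)*(24 + d)
c(V, f) = 1/(1364 + f) (c(V, f) = 1/(f + (264 + 20**2 + 35*20)) = 1/(f + (264 + 400 + 700)) = 1/(f + 1364) = 1/(1364 + f))
c(151, 400)/(-398487) + 343739/58192 = 1/((1364 + 400)*(-398487)) + 343739/58192 = -1/398487/1764 + 343739*(1/58192) = (1/1764)*(-1/398487) + 343739/58192 = -1/702931068 + 343739/58192 = 60406205581265/10226241177264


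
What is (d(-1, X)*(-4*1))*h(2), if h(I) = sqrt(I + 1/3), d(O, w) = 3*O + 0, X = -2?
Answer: 4*sqrt(21) ≈ 18.330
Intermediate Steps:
d(O, w) = 3*O
h(I) = sqrt(1/3 + I) (h(I) = sqrt(I + 1/3) = sqrt(1/3 + I))
(d(-1, X)*(-4*1))*h(2) = ((3*(-1))*(-4*1))*(sqrt(3 + 9*2)/3) = (-3*(-4))*(sqrt(3 + 18)/3) = 12*(sqrt(21)/3) = 4*sqrt(21)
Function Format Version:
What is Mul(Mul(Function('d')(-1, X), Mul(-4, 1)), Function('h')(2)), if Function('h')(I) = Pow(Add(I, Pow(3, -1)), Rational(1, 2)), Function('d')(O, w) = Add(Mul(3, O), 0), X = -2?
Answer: Mul(4, Pow(21, Rational(1, 2))) ≈ 18.330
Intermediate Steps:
Function('d')(O, w) = Mul(3, O)
Function('h')(I) = Pow(Add(Rational(1, 3), I), Rational(1, 2)) (Function('h')(I) = Pow(Add(I, Rational(1, 3)), Rational(1, 2)) = Pow(Add(Rational(1, 3), I), Rational(1, 2)))
Mul(Mul(Function('d')(-1, X), Mul(-4, 1)), Function('h')(2)) = Mul(Mul(Mul(3, -1), Mul(-4, 1)), Mul(Rational(1, 3), Pow(Add(3, Mul(9, 2)), Rational(1, 2)))) = Mul(Mul(-3, -4), Mul(Rational(1, 3), Pow(Add(3, 18), Rational(1, 2)))) = Mul(12, Mul(Rational(1, 3), Pow(21, Rational(1, 2)))) = Mul(4, Pow(21, Rational(1, 2)))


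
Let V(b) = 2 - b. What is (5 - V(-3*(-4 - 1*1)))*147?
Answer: 2646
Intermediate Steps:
(5 - V(-3*(-4 - 1*1)))*147 = (5 - (2 - (-3)*(-4 - 1*1)))*147 = (5 - (2 - (-3)*(-4 - 1)))*147 = (5 - (2 - (-3)*(-5)))*147 = (5 - (2 - 1*15))*147 = (5 - (2 - 15))*147 = (5 - 1*(-13))*147 = (5 + 13)*147 = 18*147 = 2646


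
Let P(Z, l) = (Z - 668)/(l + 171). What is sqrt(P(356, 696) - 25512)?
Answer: 4*I*sqrt(460817)/17 ≈ 159.73*I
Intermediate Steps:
P(Z, l) = (-668 + Z)/(171 + l)
sqrt(P(356, 696) - 25512) = sqrt((-668 + 356)/(171 + 696) - 25512) = sqrt(-312/867 - 25512) = sqrt((1/867)*(-312) - 25512) = sqrt(-104/289 - 25512) = sqrt(-7373072/289) = 4*I*sqrt(460817)/17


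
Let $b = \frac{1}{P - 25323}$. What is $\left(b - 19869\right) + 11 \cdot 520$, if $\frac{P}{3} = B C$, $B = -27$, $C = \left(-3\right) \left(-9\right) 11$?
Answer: $- \frac{698677621}{49380} \approx -14149.0$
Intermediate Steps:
$C = 297$ ($C = 27 \cdot 11 = 297$)
$P = -24057$ ($P = 3 \left(\left(-27\right) 297\right) = 3 \left(-8019\right) = -24057$)
$b = - \frac{1}{49380}$ ($b = \frac{1}{-24057 - 25323} = \frac{1}{-49380} = - \frac{1}{49380} \approx -2.0251 \cdot 10^{-5}$)
$\left(b - 19869\right) + 11 \cdot 520 = \left(- \frac{1}{49380} - 19869\right) + 11 \cdot 520 = - \frac{981131221}{49380} + 5720 = - \frac{698677621}{49380}$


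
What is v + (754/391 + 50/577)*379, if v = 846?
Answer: 363159954/225607 ≈ 1609.7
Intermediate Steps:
v + (754/391 + 50/577)*379 = 846 + (754/391 + 50/577)*379 = 846 + (454608/225607)*379 = 846 + 172296432/225607 = 363159954/225607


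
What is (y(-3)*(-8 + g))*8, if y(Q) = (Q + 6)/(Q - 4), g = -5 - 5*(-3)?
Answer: -48/7 ≈ -6.8571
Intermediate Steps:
g = 10 (g = -5 + 15 = 10)
y(Q) = (6 + Q)/(-4 + Q)
(y(-3)*(-8 + g))*8 = (((6 - 3)/(-4 - 3))*(-8 + 10))*8 = ((3/(-7))*2)*8 = (-⅐*3*2)*8 = -3/7*2*8 = -6/7*8 = -48/7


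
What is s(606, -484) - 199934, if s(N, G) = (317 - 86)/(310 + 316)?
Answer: -125158453/626 ≈ -1.9993e+5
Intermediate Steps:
s(N, G) = 231/626
s(606, -484) - 199934 = 231/626 - 199934 = -125158453/626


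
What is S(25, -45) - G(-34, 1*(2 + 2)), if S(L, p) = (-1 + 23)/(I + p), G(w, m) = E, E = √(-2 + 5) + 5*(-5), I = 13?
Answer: 389/16 - √3 ≈ 22.580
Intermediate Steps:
E = -25 + √3 (E = √3 - 25 = -25 + √3 ≈ -23.268)
G(w, m) = -25 + √3
S(L, p) = 22/(13 + p) (S(L, p) = (-1 + 23)/(13 + p) = 22/(13 + p))
S(25, -45) - G(-34, 1*(2 + 2)) = 22/(13 - 45) - (-25 + √3) = 22/(-32) + (25 - √3) = 22*(-1/32) + (25 - √3) = -11/16 + (25 - √3) = 389/16 - √3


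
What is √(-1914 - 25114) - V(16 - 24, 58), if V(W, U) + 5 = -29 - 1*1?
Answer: 35 + 2*I*√6757 ≈ 35.0 + 164.4*I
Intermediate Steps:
V(W, U) = -35 (V(W, U) = -5 + (-29 - 1*1) = -5 + (-29 - 1) = -5 - 30 = -35)
√(-1914 - 25114) - V(16 - 24, 58) = √(-1914 - 25114) - 1*(-35) = √(-27028) + 35 = 2*I*√6757 + 35 = 35 + 2*I*√6757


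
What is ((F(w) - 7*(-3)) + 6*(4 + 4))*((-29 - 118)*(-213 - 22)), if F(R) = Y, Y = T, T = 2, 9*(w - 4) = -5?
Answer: 2452695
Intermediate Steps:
w = 31/9 (w = 4 + (⅑)*(-5) = 4 - 5/9 = 31/9 ≈ 3.4444)
Y = 2
F(R) = 2
((F(w) - 7*(-3)) + 6*(4 + 4))*((-29 - 118)*(-213 - 22)) = ((2 - 7*(-3)) + 6*(4 + 4))*((-29 - 118)*(-213 - 22)) = ((2 + 21) + 6*8)*(-147*(-235)) = (23 + 48)*34545 = 71*34545 = 2452695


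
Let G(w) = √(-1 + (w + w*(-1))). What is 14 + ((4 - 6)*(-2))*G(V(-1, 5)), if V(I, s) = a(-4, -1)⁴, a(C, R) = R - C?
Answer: 14 + 4*I ≈ 14.0 + 4.0*I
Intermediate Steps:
V(I, s) = 81 (V(I, s) = (-1 - 1*(-4))⁴ = (-1 + 4)⁴ = 3⁴ = 81)
G(w) = I (G(w) = √(-1 + (w - w)) = √(-1 + 0) = √(-1) = I)
14 + ((4 - 6)*(-2))*G(V(-1, 5)) = 14 + ((4 - 6)*(-2))*I = 14 + (-2*(-2))*I = 14 + 4*I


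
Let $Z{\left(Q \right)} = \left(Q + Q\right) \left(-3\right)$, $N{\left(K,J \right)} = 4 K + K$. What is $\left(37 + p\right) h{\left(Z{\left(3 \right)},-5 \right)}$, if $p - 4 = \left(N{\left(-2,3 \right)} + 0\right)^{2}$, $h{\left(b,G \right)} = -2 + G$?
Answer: $-987$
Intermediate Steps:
$N{\left(K,J \right)} = 5 K$
$Z{\left(Q \right)} = - 6 Q$ ($Z{\left(Q \right)} = 2 Q \left(-3\right) = - 6 Q$)
$p = 104$ ($p = 4 + \left(5 \left(-2\right) + 0\right)^{2} = 4 + \left(-10 + 0\right)^{2} = 4 + \left(-10\right)^{2} = 4 + 100 = 104$)
$\left(37 + p\right) h{\left(Z{\left(3 \right)},-5 \right)} = \left(37 + 104\right) \left(-2 - 5\right) = 141 \left(-7\right) = -987$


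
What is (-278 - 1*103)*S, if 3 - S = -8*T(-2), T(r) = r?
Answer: 4953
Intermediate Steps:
S = -13 (S = 3 - (-8)*(-2) = 3 - 1*16 = 3 - 16 = -13)
(-278 - 1*103)*S = (-278 - 1*103)*(-13) = (-278 - 103)*(-13) = -381*(-13) = 4953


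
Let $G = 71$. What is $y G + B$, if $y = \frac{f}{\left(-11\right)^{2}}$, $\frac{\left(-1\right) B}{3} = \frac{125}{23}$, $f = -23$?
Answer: $- \frac{82934}{2783} \approx -29.8$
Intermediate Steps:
$B = - \frac{375}{23}$ ($B = - 3 \cdot \frac{125}{23} = - 3 \cdot 125 \cdot \frac{1}{23} = \left(-3\right) \frac{125}{23} = - \frac{375}{23} \approx -16.304$)
$y = - \frac{23}{121}$ ($y = - \frac{23}{\left(-11\right)^{2}} = - \frac{23}{121} \approx -0.19008$)
$y G + B = \left(- \frac{23}{121}\right) 71 - \frac{375}{23} = - \frac{1633}{121} - \frac{375}{23} = - \frac{82934}{2783}$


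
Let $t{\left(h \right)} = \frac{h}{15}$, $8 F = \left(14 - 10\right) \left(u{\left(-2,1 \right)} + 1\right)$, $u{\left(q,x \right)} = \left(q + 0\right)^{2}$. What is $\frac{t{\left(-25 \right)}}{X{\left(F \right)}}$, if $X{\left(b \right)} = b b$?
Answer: $- \frac{4}{15} \approx -0.26667$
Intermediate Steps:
$u{\left(q,x \right)} = q^{2}$
$F = \frac{5}{2}$ ($F = \frac{\left(14 - 10\right) \left(\left(-2\right)^{2} + 1\right)}{8} = \frac{4 \left(4 + 1\right)}{8} = \frac{4 \cdot 5}{8} = \frac{1}{8} \cdot 20 = \frac{5}{2} \approx 2.5$)
$X{\left(b \right)} = b^{2}$
$t{\left(h \right)} = \frac{h}{15}$ ($t{\left(h \right)} = h \frac{1}{15} = \frac{h}{15}$)
$\frac{t{\left(-25 \right)}}{X{\left(F \right)}} = \frac{\frac{1}{15} \left(-25\right)}{\left(\frac{5}{2}\right)^{2}} = - \frac{5}{3 \cdot \frac{25}{4}} = \left(- \frac{5}{3}\right) \frac{4}{25} = - \frac{4}{15}$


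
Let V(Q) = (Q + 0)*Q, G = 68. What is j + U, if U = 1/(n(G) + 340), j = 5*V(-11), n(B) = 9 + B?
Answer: 252286/417 ≈ 605.00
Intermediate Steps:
V(Q) = Q**2 (V(Q) = Q*Q = Q**2)
j = 605 (j = 5*(-11)**2 = 5*121 = 605)
U = 1/417 (U = 1/((9 + 68) + 340) = 1/(77 + 340) = 1/417 ≈ 0.0023981)
j + U = 605 + 1/417 = 252286/417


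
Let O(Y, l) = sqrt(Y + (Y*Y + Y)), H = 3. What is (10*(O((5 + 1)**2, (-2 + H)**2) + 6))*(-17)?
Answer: -1020 - 1020*sqrt(38) ≈ -7307.7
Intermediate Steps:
O(Y, l) = sqrt(Y**2 + 2*Y) (O(Y, l) = sqrt(Y + (Y**2 + Y)) = sqrt(Y + (Y + Y**2)) = sqrt(Y**2 + 2*Y))
(10*(O((5 + 1)**2, (-2 + H)**2) + 6))*(-17) = (10*(sqrt((5 + 1)**2*(2 + (5 + 1)**2)) + 6))*(-17) = (10*(sqrt(6**2*(2 + 6**2)) + 6))*(-17) = (10*(sqrt(36*(2 + 36)) + 6))*(-17) = (10*(sqrt(36*38) + 6))*(-17) = (10*(sqrt(1368) + 6))*(-17) = (10*(6*sqrt(38) + 6))*(-17) = (10*(6 + 6*sqrt(38)))*(-17) = (60 + 60*sqrt(38))*(-17) = -1020 - 1020*sqrt(38)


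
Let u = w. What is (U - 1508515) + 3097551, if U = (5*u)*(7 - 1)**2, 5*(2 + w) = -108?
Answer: 1584788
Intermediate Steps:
w = -118/5 (w = -2 + (1/5)*(-108) = -2 - 108/5 = -118/5 ≈ -23.600)
u = -118/5 ≈ -23.600
U = -4248 (U = (5*(-118/5))*(7 - 1)**2 = -118*6**2 = -118*36 = -4248)
(U - 1508515) + 3097551 = (-4248 - 1508515) + 3097551 = -1512763 + 3097551 = 1584788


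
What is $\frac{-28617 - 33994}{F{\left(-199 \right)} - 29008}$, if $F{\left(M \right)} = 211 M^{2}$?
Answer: $- \frac{62611}{8326803} \approx -0.0075192$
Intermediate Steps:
$\frac{-28617 - 33994}{F{\left(-199 \right)} - 29008} = \frac{-28617 - 33994}{211 \left(-199\right)^{2} - 29008} = - \frac{62611}{211 \cdot 39601 - 29008} = - \frac{62611}{8355811 - 29008} = - \frac{62611}{8326803}$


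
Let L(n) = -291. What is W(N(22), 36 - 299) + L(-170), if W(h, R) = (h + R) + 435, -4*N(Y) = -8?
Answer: -117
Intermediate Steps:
N(Y) = 2 (N(Y) = -1/4*(-8) = 2)
W(h, R) = 435 + R + h (W(h, R) = (R + h) + 435 = 435 + R + h)
W(N(22), 36 - 299) + L(-170) = (435 + (36 - 299) + 2) - 291 = (435 - 263 + 2) - 291 = 174 - 291 = -117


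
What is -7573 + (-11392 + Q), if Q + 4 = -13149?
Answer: -32118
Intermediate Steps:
Q = -13153 (Q = -4 - 13149 = -13153)
-7573 + (-11392 + Q) = -7573 + (-11392 - 13153) = -7573 - 24545 = -32118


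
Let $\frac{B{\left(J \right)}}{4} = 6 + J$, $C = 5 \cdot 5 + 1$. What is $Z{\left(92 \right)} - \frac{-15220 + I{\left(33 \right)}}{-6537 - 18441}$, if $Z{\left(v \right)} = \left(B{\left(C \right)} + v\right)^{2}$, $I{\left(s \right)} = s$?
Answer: $\frac{1208920013}{24978} \approx 48399.0$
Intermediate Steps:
$C = 26$ ($C = 25 + 1 = 26$)
$B{\left(J \right)} = 24 + 4 J$ ($B{\left(J \right)} = 4 \left(6 + J\right) = 24 + 4 J$)
$Z{\left(v \right)} = \left(128 + v\right)^{2}$ ($Z{\left(v \right)} = \left(\left(24 + 4 \cdot 26\right) + v\right)^{2} = \left(\left(24 + 104\right) + v\right)^{2} = \left(128 + v\right)^{2}$)
$Z{\left(92 \right)} - \frac{-15220 + I{\left(33 \right)}}{-6537 - 18441} = \left(128 + 92\right)^{2} - \frac{-15220 + 33}{-6537 - 18441} = 220^{2} - - \frac{15187}{-24978} = 48400 - \left(-15187\right) \left(- \frac{1}{24978}\right) = 48400 - \frac{15187}{24978} = \frac{1208920013}{24978}$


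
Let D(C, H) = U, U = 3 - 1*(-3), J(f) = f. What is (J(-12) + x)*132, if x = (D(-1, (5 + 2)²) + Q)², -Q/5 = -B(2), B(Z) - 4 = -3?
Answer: 14388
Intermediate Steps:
U = 6 (U = 3 + 3 = 6)
B(Z) = 1 (B(Z) = 4 - 3 = 1)
D(C, H) = 6
Q = 5 (Q = -(-5) = -5*(-1) = 5)
x = 121 (x = (6 + 5)² = 11² = 121)
(J(-12) + x)*132 = (-12 + 121)*132 = 109*132 = 14388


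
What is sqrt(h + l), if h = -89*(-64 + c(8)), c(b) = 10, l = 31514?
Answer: 4*sqrt(2270) ≈ 190.58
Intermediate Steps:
h = 4806 (h = -89*(-64 + 10) = -89*(-54) = 4806)
sqrt(h + l) = sqrt(4806 + 31514) = sqrt(36320) = 4*sqrt(2270)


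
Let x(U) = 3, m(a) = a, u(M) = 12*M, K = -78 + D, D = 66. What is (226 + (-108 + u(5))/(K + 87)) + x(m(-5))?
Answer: 5709/25 ≈ 228.36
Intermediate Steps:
K = -12 (K = -78 + 66 = -12)
(226 + (-108 + u(5))/(K + 87)) + x(m(-5)) = (226 + (-108 + 12*5)/(-12 + 87)) + 3 = (226 + (-108 + 60)/75) + 3 = (226 - 48*1/75) + 3 = (226 - 16/25) + 3 = 5634/25 + 3 = 5709/25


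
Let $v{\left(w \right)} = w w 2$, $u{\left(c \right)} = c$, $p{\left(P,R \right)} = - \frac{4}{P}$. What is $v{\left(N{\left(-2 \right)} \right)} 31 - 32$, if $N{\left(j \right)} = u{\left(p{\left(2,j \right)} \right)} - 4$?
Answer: $2200$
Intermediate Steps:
$N{\left(j \right)} = -6$ ($N{\left(j \right)} = - \frac{4}{2} - 4 = \left(-4\right) \frac{1}{2} - 4 = -2 - 4 = -6$)
$v{\left(w \right)} = 2 w^{2}$ ($v{\left(w \right)} = w^{2} \cdot 2 = 2 w^{2}$)
$v{\left(N{\left(-2 \right)} \right)} 31 - 32 = 2 \left(-6\right)^{2} \cdot 31 - 32 = 2 \cdot 36 \cdot 31 - 32 = 72 \cdot 31 - 32 = 2232 - 32 = 2200$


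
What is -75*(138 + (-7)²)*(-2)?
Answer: 28050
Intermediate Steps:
-75*(138 + (-7)²)*(-2) = -75*(138 + 49)*(-2) = -75*187*(-2) = -14025*(-2) = 28050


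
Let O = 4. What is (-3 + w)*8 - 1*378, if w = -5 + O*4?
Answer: -314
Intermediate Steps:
w = 11 (w = -5 + 4*4 = -5 + 16 = 11)
(-3 + w)*8 - 1*378 = (-3 + 11)*8 - 1*378 = 8*8 - 378 = 64 - 378 = -314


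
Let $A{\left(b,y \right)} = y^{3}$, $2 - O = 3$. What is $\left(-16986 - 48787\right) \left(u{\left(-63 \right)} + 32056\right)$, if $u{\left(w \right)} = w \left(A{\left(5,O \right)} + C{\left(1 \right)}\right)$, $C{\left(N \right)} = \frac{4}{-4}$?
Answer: $-2116706686$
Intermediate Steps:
$O = -1$ ($O = 2 - 3 = -1$)
$C{\left(N \right)} = -1$ ($C{\left(N \right)} = 4 \left(- \frac{1}{4}\right) = -1$)
$u{\left(w \right)} = - 2 w$ ($u{\left(w \right)} = w \left(\left(-1\right)^{3} - 1\right) = w \left(-1 - 1\right) = w \left(-2\right) = - 2 w$)
$\left(-16986 - 48787\right) \left(u{\left(-63 \right)} + 32056\right) = \left(-16986 - 48787\right) \left(\left(-2\right) \left(-63\right) + 32056\right) = - 65773 \left(126 + 32056\right) = \left(-65773\right) 32182 = -2116706686$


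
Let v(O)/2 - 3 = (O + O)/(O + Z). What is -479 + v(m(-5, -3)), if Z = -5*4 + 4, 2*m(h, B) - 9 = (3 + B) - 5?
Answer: -3315/7 ≈ -473.57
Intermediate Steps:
m(h, B) = 7/2 + B/2 (m(h, B) = 9/2 + ((3 + B) - 5)/2 = 9/2 + (-2 + B)/2 = 9/2 + (-1 + B/2) = 7/2 + B/2)
Z = -16 (Z = -20 + 4 = -16)
v(O) = 6 + 4*O/(-16 + O) (v(O) = 6 + 2*((O + O)/(O - 16)) = 6 + 2*((2*O)/(-16 + O)) = 6 + 2*(2*O/(-16 + O)) = 6 + 4*O/(-16 + O))
-479 + v(m(-5, -3)) = -479 + 2*(-48 + 5*(7/2 + (1/2)*(-3)))/(-16 + (7/2 + (1/2)*(-3))) = -479 + 2*(-48 + 5*(7/2 - 3/2))/(-16 + (7/2 - 3/2)) = -479 + 2*(-48 + 5*2)/(-16 + 2) = -479 + 2*(-48 + 10)/(-14) = -479 + 2*(-1/14)*(-38) = -479 + 38/7 = -3315/7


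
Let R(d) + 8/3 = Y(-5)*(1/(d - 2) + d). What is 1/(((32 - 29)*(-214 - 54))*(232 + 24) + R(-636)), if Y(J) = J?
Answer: -1914/387865705 ≈ -4.9347e-6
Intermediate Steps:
R(d) = -8/3 - 5*d - 5/(-2 + d) (R(d) = -8/3 - 5*(1/(d - 2) + d) = -8/3 - 5*(1/(-2 + d) + d) = -8/3 - 5*(d + 1/(-2 + d)) = -8/3 + (-5*d - 5/(-2 + d)) = -8/3 - 5*d - 5/(-2 + d))
1/(((32 - 29)*(-214 - 54))*(232 + 24) + R(-636)) = 1/(((32 - 29)*(-214 - 54))*(232 + 24) + (1 - 15*(-636)**2 + 22*(-636))/(3*(-2 - 636))) = 1/((3*(-268))*256 + (1/3)*(1 - 15*404496 - 13992)/(-638)) = 1/(-804*256 + (1/3)*(-1/638)*(1 - 6067440 - 13992)) = 1/(-205824 + (1/3)*(-1/638)*(-6081431)) = 1/(-205824 + 6081431/1914) = 1/(-387865705/1914) = -1914/387865705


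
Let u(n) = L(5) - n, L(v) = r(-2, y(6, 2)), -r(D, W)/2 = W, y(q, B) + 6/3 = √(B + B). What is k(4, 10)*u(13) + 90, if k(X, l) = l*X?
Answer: -430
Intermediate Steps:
y(q, B) = -2 + √2*√B (y(q, B) = -2 + √(B + B) = -2 + √(2*B) = -2 + √2*√B)
r(D, W) = -2*W
L(v) = 0 (L(v) = -2*(-2 + √2*√2) = -2*(-2 + 2) = -2*0 = 0)
k(X, l) = X*l
u(n) = -n (u(n) = 0 - n = -n)
k(4, 10)*u(13) + 90 = (4*10)*(-1*13) + 90 = 40*(-13) + 90 = -520 + 90 = -430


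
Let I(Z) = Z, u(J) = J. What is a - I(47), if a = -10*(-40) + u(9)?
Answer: 362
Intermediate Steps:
a = 409 (a = -10*(-40) + 9 = 400 + 9 = 409)
a - I(47) = 409 - 1*47 = 409 - 47 = 362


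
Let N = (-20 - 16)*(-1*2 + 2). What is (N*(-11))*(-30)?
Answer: 0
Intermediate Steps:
N = 0 (N = -36*(-2 + 2) = -36*0 = 0)
(N*(-11))*(-30) = (0*(-11))*(-30) = 0*(-30) = 0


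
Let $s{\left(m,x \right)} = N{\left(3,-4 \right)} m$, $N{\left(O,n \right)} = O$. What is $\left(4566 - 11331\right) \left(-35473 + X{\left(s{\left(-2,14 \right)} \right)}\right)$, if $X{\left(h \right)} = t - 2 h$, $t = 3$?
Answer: $239873370$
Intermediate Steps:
$s{\left(m,x \right)} = 3 m$
$X{\left(h \right)} = 3 - 2 h$
$\left(4566 - 11331\right) \left(-35473 + X{\left(s{\left(-2,14 \right)} \right)}\right) = \left(4566 - 11331\right) \left(-35473 - \left(-3 + 2 \cdot 3 \left(-2\right)\right)\right) = - 6765 \left(-35473 + \left(3 - -12\right)\right) = - 6765 \left(-35473 + \left(3 + 12\right)\right) = - 6765 \left(-35473 + 15\right) = \left(-6765\right) \left(-35458\right) = 239873370$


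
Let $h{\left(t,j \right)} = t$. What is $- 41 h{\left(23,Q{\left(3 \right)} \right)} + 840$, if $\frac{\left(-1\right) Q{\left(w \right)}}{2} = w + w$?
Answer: $-103$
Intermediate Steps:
$Q{\left(w \right)} = - 4 w$ ($Q{\left(w \right)} = - 2 \left(w + w\right) = - 2 \cdot 2 w = - 4 w$)
$- 41 h{\left(23,Q{\left(3 \right)} \right)} + 840 = \left(-41\right) 23 + 840 = -943 + 840 = -103$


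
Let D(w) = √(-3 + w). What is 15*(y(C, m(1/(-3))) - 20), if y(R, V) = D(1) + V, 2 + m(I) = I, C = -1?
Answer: -335 + 15*I*√2 ≈ -335.0 + 21.213*I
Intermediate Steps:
m(I) = -2 + I
y(R, V) = V + I*√2 (y(R, V) = √(-3 + 1) + V = √(-2) + V = I*√2 + V = V + I*√2)
15*(y(C, m(1/(-3))) - 20) = 15*(((-2 + 1/(-3)) + I*√2) - 20) = 15*(((-2 - ⅓) + I*√2) - 20) = 15*((-7/3 + I*√2) - 20) = 15*(-67/3 + I*√2) = -335 + 15*I*√2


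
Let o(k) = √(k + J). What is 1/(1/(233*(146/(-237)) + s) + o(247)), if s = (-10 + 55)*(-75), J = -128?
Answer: 197632641/82749926662262 + 695377535449*√119/82749926662262 ≈ 0.091672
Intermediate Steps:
o(k) = √(-128 + k) (o(k) = √(k - 128) = √(-128 + k))
s = -3375 (s = 45*(-75) = -3375)
1/(1/(233*(146/(-237)) + s) + o(247)) = 1/(1/(233*(146/(-237)) - 3375) + √(-128 + 247)) = 1/(1/(233*(146*(-1/237)) - 3375) + √119) = 1/(1/(233*(-146/237) - 3375) + √119) = 1/(1/(-34018/237 - 3375) + √119) = 1/(1/(-833893/237) + √119) = 1/(-237/833893 + √119)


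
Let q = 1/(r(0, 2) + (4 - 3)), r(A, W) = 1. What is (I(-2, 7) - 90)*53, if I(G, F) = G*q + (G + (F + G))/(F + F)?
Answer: -67363/14 ≈ -4811.6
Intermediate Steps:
q = ½ (q = 1/(1 + (4 - 3)) = 1/(1 + 1) = 1/2 = ½ ≈ 0.50000)
I(G, F) = G/2 + (F + 2*G)/(2*F) (I(G, F) = G*(½) + (G + (F + G))/(F + F) = G/2 + (F + 2*G)/((2*F)) = G/2 + (F + 2*G)*(1/(2*F)) = G/2 + (F + 2*G)/(2*F))
(I(-2, 7) - 90)*53 = ((-2 + (½)*7*(1 - 2))/7 - 90)*53 = ((-2 + (½)*7*(-1))/7 - 90)*53 = ((-2 - 7/2)/7 - 90)*53 = ((⅐)*(-11/2) - 90)*53 = (-11/14 - 90)*53 = -1271/14*53 = -67363/14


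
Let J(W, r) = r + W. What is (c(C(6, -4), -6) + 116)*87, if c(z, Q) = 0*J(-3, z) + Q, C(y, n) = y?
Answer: 9570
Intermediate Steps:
J(W, r) = W + r
c(z, Q) = Q (c(z, Q) = 0*(-3 + z) + Q = 0 + Q = Q)
(c(C(6, -4), -6) + 116)*87 = (-6 + 116)*87 = 110*87 = 9570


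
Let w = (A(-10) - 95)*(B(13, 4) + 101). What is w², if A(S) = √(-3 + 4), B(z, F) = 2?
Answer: 93741124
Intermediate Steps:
A(S) = 1 (A(S) = √1 = 1)
w = -9682 (w = (1 - 95)*(2 + 101) = -94*103 = -9682)
w² = (-9682)² = 93741124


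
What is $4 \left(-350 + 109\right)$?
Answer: $-964$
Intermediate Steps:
$4 \left(-350 + 109\right) = 4 \left(-241\right) = -964$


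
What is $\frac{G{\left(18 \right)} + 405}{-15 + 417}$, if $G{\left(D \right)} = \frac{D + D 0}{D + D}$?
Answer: $\frac{811}{804} \approx 1.0087$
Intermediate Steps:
$G{\left(D \right)} = \frac{1}{2}$ ($G{\left(D \right)} = \frac{D + 0}{2 D} = D \frac{1}{2 D} = \frac{1}{2}$)
$\frac{G{\left(18 \right)} + 405}{-15 + 417} = \frac{\frac{1}{2} + 405}{-15 + 417} = \frac{811}{2 \cdot 402} = \frac{811}{2} \cdot \frac{1}{402} = \frac{811}{804}$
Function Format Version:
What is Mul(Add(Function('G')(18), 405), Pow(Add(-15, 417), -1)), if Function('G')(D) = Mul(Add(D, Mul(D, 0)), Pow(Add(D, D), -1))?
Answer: Rational(811, 804) ≈ 1.0087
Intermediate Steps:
Function('G')(D) = Rational(1, 2) (Function('G')(D) = Mul(Add(D, 0), Pow(Mul(2, D), -1)) = Mul(D, Mul(Rational(1, 2), Pow(D, -1))) = Rational(1, 2))
Mul(Add(Function('G')(18), 405), Pow(Add(-15, 417), -1)) = Mul(Add(Rational(1, 2), 405), Pow(Add(-15, 417), -1)) = Mul(Rational(811, 2), Pow(402, -1)) = Mul(Rational(811, 2), Rational(1, 402)) = Rational(811, 804)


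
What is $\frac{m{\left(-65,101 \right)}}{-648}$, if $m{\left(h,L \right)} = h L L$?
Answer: $\frac{663065}{648} \approx 1023.2$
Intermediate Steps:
$m{\left(h,L \right)} = h L^{2}$ ($m{\left(h,L \right)} = L h L = h L^{2}$)
$\frac{m{\left(-65,101 \right)}}{-648} = \frac{\left(-65\right) 101^{2}}{-648} = \left(-65\right) 10201 \left(- \frac{1}{648}\right) = \left(-663065\right) \left(- \frac{1}{648}\right) = \frac{663065}{648}$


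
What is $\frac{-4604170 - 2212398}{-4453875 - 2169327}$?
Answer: $\frac{3408284}{3311601} \approx 1.0292$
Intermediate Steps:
$\frac{-4604170 - 2212398}{-4453875 - 2169327} = - \frac{6816568}{-6623202} = \left(-6816568\right) \left(- \frac{1}{6623202}\right) = \frac{3408284}{3311601}$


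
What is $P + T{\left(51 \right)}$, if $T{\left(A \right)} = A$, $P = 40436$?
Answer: $40487$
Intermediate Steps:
$P + T{\left(51 \right)} = 40436 + 51 = 40487$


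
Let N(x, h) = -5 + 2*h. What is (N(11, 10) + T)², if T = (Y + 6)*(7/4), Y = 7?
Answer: 22801/16 ≈ 1425.1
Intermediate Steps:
T = 91/4 (T = (7 + 6)*(7/4) = 13*(7*(¼)) = 13*(7/4) = 91/4 ≈ 22.750)
(N(11, 10) + T)² = ((-5 + 2*10) + 91/4)² = ((-5 + 20) + 91/4)² = (15 + 91/4)² = (151/4)² = 22801/16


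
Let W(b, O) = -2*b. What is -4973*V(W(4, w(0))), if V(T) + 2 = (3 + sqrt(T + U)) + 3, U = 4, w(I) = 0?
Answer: -19892 - 9946*I ≈ -19892.0 - 9946.0*I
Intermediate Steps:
V(T) = 4 + sqrt(4 + T) (V(T) = -2 + ((3 + sqrt(T + 4)) + 3) = -2 + ((3 + sqrt(4 + T)) + 3) = -2 + (6 + sqrt(4 + T)) = 4 + sqrt(4 + T))
-4973*V(W(4, w(0))) = -4973*(4 + sqrt(4 - 2*4)) = -4973*(4 + sqrt(4 - 8)) = -4973*(4 + sqrt(-4)) = -4973*(4 + 2*I) = -19892 - 9946*I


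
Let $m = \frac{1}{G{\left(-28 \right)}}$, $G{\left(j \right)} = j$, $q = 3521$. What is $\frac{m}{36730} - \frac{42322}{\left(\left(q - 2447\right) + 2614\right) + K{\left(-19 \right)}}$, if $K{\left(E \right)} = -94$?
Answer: $- \frac{21762820637}{1848106680} \approx -11.776$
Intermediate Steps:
$m = - \frac{1}{28}$ ($m = \frac{1}{-28} = - \frac{1}{28} \approx -0.035714$)
$\frac{m}{36730} - \frac{42322}{\left(\left(q - 2447\right) + 2614\right) + K{\left(-19 \right)}} = - \frac{1}{28 \cdot 36730} - \frac{42322}{\left(\left(3521 - 2447\right) + 2614\right) - 94} = \left(- \frac{1}{28}\right) \frac{1}{36730} - \frac{42322}{\left(1074 + 2614\right) - 94} = - \frac{1}{1028440} - \frac{42322}{3688 - 94} = - \frac{1}{1028440} - \frac{42322}{3594} = - \frac{1}{1028440} - \frac{21161}{1797} = - \frac{21762820637}{1848106680}$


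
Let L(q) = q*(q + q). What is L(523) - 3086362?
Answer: -2539304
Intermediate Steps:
L(q) = 2*q² (L(q) = q*(2*q) = 2*q²)
L(523) - 3086362 = 2*523² - 3086362 = 2*273529 - 3086362 = 547058 - 3086362 = -2539304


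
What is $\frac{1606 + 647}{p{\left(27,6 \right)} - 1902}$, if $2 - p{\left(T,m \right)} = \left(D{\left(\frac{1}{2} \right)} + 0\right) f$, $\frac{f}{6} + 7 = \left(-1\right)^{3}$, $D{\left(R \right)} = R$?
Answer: $- \frac{2253}{1876} \approx -1.201$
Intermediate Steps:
$f = -48$ ($f = -42 + 6 \left(-1\right)^{3} = -42 + 6 \left(-1\right) = -42 - 6 = -48$)
$p{\left(T,m \right)} = 26$ ($p{\left(T,m \right)} = 2 - \left(\frac{1}{2} + 0\right) \left(-48\right) = 2 - \frac{1}{2} \left(-48\right) = 2 - -24 = 2 + 24 = 26$)
$\frac{1606 + 647}{p{\left(27,6 \right)} - 1902} = \frac{1606 + 647}{26 - 1902} = \frac{2253}{-1876} = 2253 \left(- \frac{1}{1876}\right) = - \frac{2253}{1876}$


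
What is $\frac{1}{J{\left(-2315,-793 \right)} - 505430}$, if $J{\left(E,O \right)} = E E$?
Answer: $\frac{1}{4853795} \approx 2.0602 \cdot 10^{-7}$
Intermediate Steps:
$J{\left(E,O \right)} = E^{2}$
$\frac{1}{J{\left(-2315,-793 \right)} - 505430} = \frac{1}{\left(-2315\right)^{2} - 505430} = \frac{1}{5359225 - 505430} = \frac{1}{4853795}$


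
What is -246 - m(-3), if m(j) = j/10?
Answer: -2457/10 ≈ -245.70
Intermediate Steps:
m(j) = j/10 (m(j) = j*(1/10) = j/10)
-246 - m(-3) = -246 - (-3)/10 = -246 - 1*(-3/10) = -246 + 3/10 = -2457/10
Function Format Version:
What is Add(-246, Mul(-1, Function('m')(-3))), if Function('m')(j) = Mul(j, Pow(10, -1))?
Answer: Rational(-2457, 10) ≈ -245.70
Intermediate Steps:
Function('m')(j) = Mul(Rational(1, 10), j) (Function('m')(j) = Mul(j, Rational(1, 10)) = Mul(Rational(1, 10), j))
Add(-246, Mul(-1, Function('m')(-3))) = Add(-246, Mul(-1, Mul(Rational(1, 10), -3))) = Add(-246, Mul(-1, Rational(-3, 10))) = Add(-246, Rational(3, 10)) = Rational(-2457, 10)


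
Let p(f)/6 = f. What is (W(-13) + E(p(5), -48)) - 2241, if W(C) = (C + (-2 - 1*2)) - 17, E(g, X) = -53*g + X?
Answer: -3913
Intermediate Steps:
p(f) = 6*f
E(g, X) = X - 53*g
W(C) = -21 + C (W(C) = (C + (-2 - 2)) - 17 = (C - 4) - 17 = (-4 + C) - 17 = -21 + C)
(W(-13) + E(p(5), -48)) - 2241 = ((-21 - 13) + (-48 - 318*5)) - 2241 = (-34 + (-48 - 53*30)) - 2241 = (-34 + (-48 - 1590)) - 2241 = (-34 - 1638) - 2241 = -1672 - 2241 = -3913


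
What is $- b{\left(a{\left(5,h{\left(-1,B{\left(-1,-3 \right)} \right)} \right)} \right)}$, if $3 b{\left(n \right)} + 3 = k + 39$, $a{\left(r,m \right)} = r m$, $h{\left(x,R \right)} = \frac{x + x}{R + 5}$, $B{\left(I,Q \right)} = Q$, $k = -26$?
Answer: $- \frac{10}{3} \approx -3.3333$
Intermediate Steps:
$h{\left(x,R \right)} = \frac{2 x}{5 + R}$
$a{\left(r,m \right)} = m r$
$b{\left(n \right)} = \frac{10}{3}$ ($b{\left(n \right)} = -1 + \frac{-26 + 39}{3} = -1 + \frac{1}{3} \cdot 13 = -1 + \frac{13}{3} = \frac{10}{3}$)
$- b{\left(a{\left(5,h{\left(-1,B{\left(-1,-3 \right)} \right)} \right)} \right)} = \left(-1\right) \frac{10}{3} = - \frac{10}{3}$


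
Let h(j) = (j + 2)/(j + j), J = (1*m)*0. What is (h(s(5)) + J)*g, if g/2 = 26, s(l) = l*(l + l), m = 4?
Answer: 676/25 ≈ 27.040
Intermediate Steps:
s(l) = 2*l² (s(l) = l*(2*l) = 2*l²)
g = 52 (g = 2*26 = 52)
J = 0 (J = (1*4)*0 = 4*0 = 0)
h(j) = (2 + j)/(2*j) (h(j) = (2 + j)/((2*j)) = (2 + j)*(1/(2*j)) = (2 + j)/(2*j))
(h(s(5)) + J)*g = ((2 + 2*5²)/(2*((2*5²))) + 0)*52 = ((2 + 2*25)/(2*((2*25))) + 0)*52 = ((½)*(2 + 50)/50 + 0)*52 = ((½)*(1/50)*52 + 0)*52 = (13/25 + 0)*52 = (13/25)*52 = 676/25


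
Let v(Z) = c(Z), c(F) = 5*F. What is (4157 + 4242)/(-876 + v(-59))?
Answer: -8399/1171 ≈ -7.1725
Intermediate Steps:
v(Z) = 5*Z
(4157 + 4242)/(-876 + v(-59)) = (4157 + 4242)/(-876 + 5*(-59)) = 8399/(-876 - 295) = 8399/(-1171) = 8399*(-1/1171) = -8399/1171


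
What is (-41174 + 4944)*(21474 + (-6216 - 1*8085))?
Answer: -259877790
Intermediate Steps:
(-41174 + 4944)*(21474 + (-6216 - 1*8085)) = -36230*(21474 + (-6216 - 8085)) = -36230*(21474 - 14301) = -36230*7173 = -259877790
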